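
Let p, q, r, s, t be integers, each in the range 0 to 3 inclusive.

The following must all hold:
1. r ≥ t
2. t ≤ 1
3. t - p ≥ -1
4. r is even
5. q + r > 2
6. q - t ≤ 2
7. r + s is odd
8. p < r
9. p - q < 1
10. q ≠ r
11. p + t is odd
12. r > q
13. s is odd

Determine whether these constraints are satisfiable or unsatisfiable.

Satisfiable

Take p = 0, q = 1, r = 2, s = 3, t = 1. Then constraint 3: t - p = 1; constraint 5: q + r = 3; constraint 6: q - t = 0, and every other listed constraint is also met.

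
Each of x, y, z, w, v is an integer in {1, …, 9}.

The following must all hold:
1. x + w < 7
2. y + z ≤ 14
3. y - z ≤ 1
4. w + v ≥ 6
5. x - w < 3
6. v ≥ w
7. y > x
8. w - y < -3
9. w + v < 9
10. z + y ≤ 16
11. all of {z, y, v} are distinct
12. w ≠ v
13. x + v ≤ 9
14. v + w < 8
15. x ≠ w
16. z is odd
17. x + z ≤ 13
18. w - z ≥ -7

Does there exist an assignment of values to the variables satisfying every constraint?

Try x = 4, y = 6, z = 7, w = 2, v = 4.
Check constraint 1: x + w = 6; constraint 2: y + z = 13. The remaining constraints are straightforward to verify.

Satisfiable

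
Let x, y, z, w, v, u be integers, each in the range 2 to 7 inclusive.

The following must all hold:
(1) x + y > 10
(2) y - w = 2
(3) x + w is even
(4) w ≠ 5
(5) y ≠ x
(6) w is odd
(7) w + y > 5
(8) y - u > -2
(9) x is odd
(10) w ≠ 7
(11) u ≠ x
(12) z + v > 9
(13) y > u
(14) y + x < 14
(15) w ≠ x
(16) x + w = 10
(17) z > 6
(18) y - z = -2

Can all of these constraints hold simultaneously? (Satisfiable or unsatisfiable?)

Satisfiable

One satisfying assignment is x = 7, y = 5, z = 7, w = 3, v = 4, u = 4.
For the less obvious constraints — constraint 1: x + y = 12; constraint 2: y - w = 2 — and the others hold by inspection.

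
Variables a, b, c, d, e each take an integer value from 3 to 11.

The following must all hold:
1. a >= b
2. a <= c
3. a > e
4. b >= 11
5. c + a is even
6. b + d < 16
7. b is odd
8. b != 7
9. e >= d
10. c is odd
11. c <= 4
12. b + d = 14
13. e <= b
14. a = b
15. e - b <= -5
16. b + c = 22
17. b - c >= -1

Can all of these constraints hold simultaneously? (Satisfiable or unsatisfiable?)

From constraints 1 and 4: a ≥ b and b ≥ 11, so a ≥ 11. From constraints 2 and 11: a ≤ c and c ≤ 4, so a ≤ 4. But 4 < 11, so no value of a works.

Unsatisfiable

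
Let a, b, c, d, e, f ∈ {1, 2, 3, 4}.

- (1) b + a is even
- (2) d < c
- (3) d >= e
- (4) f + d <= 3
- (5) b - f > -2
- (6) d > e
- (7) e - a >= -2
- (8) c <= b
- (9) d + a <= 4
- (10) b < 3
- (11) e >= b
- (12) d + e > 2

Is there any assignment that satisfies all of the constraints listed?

Constraints 2, 6, 8, and 11 give c ≤ b, b ≤ e, e < d, d < c. Chaining: c ≤ b ≤ e < d < c, which forces c < c — impossible.

Unsatisfiable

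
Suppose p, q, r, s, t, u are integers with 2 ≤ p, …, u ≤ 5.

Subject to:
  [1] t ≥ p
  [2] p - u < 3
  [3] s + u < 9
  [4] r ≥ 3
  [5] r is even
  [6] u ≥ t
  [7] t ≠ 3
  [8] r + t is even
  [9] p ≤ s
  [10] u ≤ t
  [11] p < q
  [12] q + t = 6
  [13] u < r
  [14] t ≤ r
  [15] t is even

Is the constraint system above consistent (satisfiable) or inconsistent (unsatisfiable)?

Satisfiable

Setting (p, q, r, s, t, u) = (2, 4, 4, 5, 2, 2) satisfies everything: constraint 2: p - u = 0; constraint 3: s + u = 7; constraint 12: q + t = 6, and the others follow.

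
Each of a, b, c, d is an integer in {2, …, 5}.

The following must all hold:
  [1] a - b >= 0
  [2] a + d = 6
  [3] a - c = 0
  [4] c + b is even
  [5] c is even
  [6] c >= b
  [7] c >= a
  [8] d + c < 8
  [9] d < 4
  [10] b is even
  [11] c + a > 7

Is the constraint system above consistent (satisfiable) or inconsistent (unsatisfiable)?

Setting (a, b, c, d) = (4, 2, 4, 2) satisfies everything: constraint 1: a - b = 2; constraint 2: a + d = 6; constraint 3: a - c = 0, and the others follow.

Satisfiable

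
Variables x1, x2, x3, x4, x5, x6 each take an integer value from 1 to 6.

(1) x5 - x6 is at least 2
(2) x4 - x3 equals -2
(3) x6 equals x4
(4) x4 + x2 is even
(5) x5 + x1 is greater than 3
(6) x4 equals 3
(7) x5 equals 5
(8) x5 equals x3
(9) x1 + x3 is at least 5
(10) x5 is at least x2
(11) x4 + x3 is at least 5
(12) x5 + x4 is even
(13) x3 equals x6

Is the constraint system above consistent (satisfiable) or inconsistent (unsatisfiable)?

Unsatisfiable

Constraint 7 fixes x5 = 5 and constraint 6 fixes x4 = 3. Constraints 3, 8, and 13 give x5 = x3 = x6 = x4, so x5 = x4. But 5 ≠ 3 — contradiction.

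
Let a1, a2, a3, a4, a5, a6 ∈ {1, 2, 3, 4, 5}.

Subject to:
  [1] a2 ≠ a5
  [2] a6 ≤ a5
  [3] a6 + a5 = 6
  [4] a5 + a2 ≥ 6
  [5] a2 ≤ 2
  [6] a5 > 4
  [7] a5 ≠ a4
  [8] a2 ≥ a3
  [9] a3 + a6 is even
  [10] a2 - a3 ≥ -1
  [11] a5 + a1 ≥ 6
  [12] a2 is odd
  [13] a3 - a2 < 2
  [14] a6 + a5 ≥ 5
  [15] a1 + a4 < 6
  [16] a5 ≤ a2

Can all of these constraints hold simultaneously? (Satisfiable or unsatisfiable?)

Unsatisfiable

From constraint 6: a5 ≥ 5. From constraints 5 and 16: a5 ≤ a2 and a2 ≤ 2, so a5 ≤ 2. But 2 < 5, so no value of a5 works.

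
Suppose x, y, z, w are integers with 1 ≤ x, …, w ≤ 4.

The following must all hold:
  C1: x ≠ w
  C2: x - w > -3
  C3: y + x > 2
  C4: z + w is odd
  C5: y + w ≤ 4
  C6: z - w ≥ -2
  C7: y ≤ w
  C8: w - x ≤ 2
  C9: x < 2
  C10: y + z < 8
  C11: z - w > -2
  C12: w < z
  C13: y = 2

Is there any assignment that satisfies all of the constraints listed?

One satisfying assignment is x = 1, y = 2, z = 3, w = 2.
For the less obvious constraints — constraint 2: x - w = -1; constraint 3: y + x = 3; constraint 5: y + w = 4 — and the others hold by inspection.

Satisfiable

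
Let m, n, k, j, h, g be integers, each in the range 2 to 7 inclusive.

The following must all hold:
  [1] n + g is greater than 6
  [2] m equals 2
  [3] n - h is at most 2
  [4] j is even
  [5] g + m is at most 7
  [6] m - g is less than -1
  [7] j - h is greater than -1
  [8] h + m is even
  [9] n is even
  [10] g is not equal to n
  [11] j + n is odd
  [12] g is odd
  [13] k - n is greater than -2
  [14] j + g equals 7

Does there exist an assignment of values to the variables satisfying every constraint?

Unsatisfiable

Constraint 4 makes j even and constraint 9 makes n even, so j + n must be even. Constraint 11 says j + n is odd — contradiction.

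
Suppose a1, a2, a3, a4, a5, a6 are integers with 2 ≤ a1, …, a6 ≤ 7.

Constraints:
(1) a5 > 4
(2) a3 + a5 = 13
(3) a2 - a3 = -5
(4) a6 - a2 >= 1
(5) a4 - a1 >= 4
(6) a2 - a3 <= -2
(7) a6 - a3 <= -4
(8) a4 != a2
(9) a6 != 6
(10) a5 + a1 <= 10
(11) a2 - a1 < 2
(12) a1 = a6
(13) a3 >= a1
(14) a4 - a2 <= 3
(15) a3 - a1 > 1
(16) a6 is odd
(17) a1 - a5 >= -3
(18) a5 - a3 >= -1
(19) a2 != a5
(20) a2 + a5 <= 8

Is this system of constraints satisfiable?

Unsatisfiable

Constraints 4, 5, 7, 14, 17, and 18 give a4 − a1 ≥ 4, a1 − a5 ≥ -3, a5 − a3 ≥ -1, a3 − a6 ≥ 4, a6 − a2 ≥ 1, a2 − a4 ≥ -3.
Adding all 6 inequalities: the left sides telescope to 0, and the right sides sum to 4 + (-3) + (-1) + 4 + 1 + (-3) = 2. So 0 ≥ 2, which is false.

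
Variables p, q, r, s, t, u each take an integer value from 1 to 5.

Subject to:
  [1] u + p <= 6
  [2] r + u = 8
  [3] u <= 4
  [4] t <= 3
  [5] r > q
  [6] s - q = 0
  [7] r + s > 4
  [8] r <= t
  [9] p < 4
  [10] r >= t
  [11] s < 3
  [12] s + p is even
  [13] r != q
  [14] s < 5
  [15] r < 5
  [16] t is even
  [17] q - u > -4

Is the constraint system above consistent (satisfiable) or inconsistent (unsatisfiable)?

From constraints 4 and 8: r ≤ t ≤ 3. From constraint 3: u ≤ 4. Hence r + u ≤ 7. But constraint 2 requires r + u = 8, and 8 > 7. Contradiction.

Unsatisfiable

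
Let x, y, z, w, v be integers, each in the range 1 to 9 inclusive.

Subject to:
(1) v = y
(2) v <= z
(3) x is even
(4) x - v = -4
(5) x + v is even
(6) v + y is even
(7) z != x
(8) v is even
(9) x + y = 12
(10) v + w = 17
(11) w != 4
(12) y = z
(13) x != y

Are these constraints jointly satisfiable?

One satisfying assignment is x = 4, y = 8, z = 8, w = 9, v = 8.
For the less obvious constraints — constraint 4: x - v = -4; constraint 9: x + y = 12 — and the others hold by inspection.

Satisfiable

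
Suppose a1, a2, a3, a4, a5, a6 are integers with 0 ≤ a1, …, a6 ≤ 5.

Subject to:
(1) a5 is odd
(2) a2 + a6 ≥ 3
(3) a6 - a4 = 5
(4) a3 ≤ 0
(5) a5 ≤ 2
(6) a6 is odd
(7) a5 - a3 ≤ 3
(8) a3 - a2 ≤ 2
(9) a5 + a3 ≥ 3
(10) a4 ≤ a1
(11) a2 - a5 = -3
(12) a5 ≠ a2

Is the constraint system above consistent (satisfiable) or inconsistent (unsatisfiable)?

Unsatisfiable

From constraint 5: a5 ≤ 2. From constraint 4: a3 ≤ 0. Hence a5 + a3 ≤ 2. But constraint 9 requires a5 + a3 ≥ 3, and 3 > 2. Contradiction.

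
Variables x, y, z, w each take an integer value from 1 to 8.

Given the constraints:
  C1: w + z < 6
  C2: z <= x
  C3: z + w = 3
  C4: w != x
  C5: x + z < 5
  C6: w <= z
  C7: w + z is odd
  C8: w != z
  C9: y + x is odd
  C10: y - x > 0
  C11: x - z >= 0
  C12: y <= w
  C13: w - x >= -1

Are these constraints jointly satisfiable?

Constraints 6, 10, 11, and 12 give y ≤ w, w ≤ z, z ≤ x, x < y. Chaining: y ≤ w ≤ z ≤ x < y, which forces y < y — impossible.

Unsatisfiable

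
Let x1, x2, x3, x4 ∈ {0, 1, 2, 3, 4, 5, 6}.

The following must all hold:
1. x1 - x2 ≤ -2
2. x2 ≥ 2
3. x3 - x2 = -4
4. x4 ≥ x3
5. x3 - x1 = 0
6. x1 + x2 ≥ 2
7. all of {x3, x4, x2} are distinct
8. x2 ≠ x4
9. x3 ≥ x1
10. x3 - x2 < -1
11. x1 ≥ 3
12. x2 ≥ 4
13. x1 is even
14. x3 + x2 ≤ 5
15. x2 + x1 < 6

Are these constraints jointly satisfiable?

Unsatisfiable

From constraints 9 and 11: x3 ≥ x1 ≥ 3. From constraint 12: x2 ≥ 4. Hence x3 + x2 ≥ 7. But constraint 14 requires x3 + x2 ≤ 5, and 5 < 7. Contradiction.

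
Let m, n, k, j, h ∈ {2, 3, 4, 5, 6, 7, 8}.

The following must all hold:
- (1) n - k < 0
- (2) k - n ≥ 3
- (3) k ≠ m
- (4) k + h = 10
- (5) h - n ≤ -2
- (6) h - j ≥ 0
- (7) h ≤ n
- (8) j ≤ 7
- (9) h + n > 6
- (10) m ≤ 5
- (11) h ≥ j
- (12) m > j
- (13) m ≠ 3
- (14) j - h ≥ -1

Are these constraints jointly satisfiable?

One satisfying assignment is m = 4, n = 5, k = 8, j = 2, h = 2.
For the less obvious constraints — constraint 1: n - k = -3; constraint 2: k - n = 3 — and the others hold by inspection.

Satisfiable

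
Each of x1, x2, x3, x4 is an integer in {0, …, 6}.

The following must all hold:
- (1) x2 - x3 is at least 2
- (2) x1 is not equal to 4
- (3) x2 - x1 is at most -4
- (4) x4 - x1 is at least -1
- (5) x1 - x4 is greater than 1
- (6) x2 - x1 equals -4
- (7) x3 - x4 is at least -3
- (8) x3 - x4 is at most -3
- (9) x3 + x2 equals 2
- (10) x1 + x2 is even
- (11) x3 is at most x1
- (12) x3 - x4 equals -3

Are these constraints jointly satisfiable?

Unsatisfiable

Constraints 1, 3, 4, and 7 give x2 − x3 ≥ 2, x3 − x4 ≥ -3, x4 − x1 ≥ -1, x1 − x2 ≥ 4.
Adding all 4 inequalities: the left sides telescope to 0, and the right sides sum to 2 + (-3) + (-1) + 4 = 2. So 0 ≥ 2, which is false.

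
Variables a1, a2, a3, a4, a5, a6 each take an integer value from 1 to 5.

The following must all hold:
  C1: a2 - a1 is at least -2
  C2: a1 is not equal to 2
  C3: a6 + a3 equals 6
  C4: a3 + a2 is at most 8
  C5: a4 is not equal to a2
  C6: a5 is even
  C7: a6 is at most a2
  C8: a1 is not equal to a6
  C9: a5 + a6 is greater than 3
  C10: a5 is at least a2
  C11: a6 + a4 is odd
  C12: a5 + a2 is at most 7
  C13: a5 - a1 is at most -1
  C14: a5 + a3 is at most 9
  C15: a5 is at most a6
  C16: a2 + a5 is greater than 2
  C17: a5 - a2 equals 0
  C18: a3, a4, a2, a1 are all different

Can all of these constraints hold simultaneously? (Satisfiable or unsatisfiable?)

One satisfying assignment is a1 = 3, a2 = 2, a3 = 4, a4 = 5, a5 = 2, a6 = 2.
For the less obvious constraints — constraint 1: a2 - a1 = -1; constraint 3: a6 + a3 = 6; constraint 4: a3 + a2 = 6 — and the others hold by inspection.

Satisfiable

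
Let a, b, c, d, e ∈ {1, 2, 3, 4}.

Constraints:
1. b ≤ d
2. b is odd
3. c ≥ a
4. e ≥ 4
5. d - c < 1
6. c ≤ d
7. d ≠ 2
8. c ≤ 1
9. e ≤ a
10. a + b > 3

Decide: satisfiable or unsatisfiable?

From constraints 4 and 9: a ≥ e and e ≥ 4, so a ≥ 4. From constraints 3 and 8: a ≤ c and c ≤ 1, so a ≤ 1. But 1 < 4, so no value of a works.

Unsatisfiable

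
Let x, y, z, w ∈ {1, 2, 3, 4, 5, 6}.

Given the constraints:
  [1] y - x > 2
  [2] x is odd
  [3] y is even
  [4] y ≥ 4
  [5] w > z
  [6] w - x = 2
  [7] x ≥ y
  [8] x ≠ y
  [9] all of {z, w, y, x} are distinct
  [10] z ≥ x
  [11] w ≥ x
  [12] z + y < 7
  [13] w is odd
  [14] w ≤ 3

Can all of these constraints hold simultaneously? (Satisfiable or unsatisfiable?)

From constraints 4 and 7: x ≥ y and y ≥ 4, so x ≥ 4. From constraints 11 and 14: x ≤ w and w ≤ 3, so x ≤ 3. But 3 < 4, so no value of x works.

Unsatisfiable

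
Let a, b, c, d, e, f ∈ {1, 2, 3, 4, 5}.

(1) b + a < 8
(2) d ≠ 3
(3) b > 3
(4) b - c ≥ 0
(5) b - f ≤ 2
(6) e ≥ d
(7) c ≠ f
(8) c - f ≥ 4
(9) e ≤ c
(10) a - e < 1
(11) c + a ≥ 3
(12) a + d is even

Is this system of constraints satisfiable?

Constraints 4, 5, and 8 give f − b ≥ -2, b − c ≥ 0, c − f ≥ 4.
Adding all 3 inequalities: the left sides telescope to 0, and the right sides sum to (-2) + 0 + 4 = 2. So 0 ≥ 2, which is false.

Unsatisfiable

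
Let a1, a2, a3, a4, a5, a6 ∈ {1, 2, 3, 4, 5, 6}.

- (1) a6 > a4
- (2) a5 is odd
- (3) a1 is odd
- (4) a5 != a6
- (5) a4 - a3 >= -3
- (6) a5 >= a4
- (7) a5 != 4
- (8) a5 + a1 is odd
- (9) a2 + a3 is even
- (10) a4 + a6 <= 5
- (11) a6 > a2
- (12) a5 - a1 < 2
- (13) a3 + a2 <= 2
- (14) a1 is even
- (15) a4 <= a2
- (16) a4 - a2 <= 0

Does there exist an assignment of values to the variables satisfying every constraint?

Unsatisfiable

Constraint 2 makes a5 odd and constraint 3 makes a1 odd, so a5 + a1 must be even. Constraint 8 says a5 + a1 is odd — contradiction.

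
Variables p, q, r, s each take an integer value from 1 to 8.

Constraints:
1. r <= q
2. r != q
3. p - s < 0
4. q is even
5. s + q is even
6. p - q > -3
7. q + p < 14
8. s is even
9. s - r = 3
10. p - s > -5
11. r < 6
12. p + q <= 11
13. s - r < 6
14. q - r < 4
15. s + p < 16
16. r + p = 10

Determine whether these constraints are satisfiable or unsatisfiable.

Take p = 5, q = 6, r = 5, s = 8. Then constraint 3: p - s = -3; constraint 6: p - q = -1, and every other listed constraint is also met.

Satisfiable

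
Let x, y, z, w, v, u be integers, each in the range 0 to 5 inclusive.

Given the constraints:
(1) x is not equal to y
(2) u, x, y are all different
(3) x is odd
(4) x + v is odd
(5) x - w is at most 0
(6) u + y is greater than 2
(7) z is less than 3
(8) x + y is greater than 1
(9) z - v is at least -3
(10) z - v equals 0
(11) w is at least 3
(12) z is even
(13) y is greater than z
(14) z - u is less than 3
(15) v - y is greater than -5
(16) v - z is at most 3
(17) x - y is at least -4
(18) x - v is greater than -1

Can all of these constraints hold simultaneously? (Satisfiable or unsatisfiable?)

Try x = 1, y = 3, z = 0, w = 4, v = 0, u = 0.
Check constraint 5: x - w = -3; constraint 6: u + y = 3. The remaining constraints are straightforward to verify.

Satisfiable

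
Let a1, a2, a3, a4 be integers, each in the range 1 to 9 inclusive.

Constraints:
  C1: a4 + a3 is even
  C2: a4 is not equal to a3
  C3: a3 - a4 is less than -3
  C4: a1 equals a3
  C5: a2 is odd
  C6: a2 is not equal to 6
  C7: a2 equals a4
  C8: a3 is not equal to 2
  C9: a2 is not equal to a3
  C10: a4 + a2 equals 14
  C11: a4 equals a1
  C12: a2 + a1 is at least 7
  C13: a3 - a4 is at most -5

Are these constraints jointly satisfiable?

Unsatisfiable

From constraints 4, 7, and 11, a2 = a4 = a1 = a3, so a2 = a3. But constraint 9 says a2 ≠ a3. Contradiction.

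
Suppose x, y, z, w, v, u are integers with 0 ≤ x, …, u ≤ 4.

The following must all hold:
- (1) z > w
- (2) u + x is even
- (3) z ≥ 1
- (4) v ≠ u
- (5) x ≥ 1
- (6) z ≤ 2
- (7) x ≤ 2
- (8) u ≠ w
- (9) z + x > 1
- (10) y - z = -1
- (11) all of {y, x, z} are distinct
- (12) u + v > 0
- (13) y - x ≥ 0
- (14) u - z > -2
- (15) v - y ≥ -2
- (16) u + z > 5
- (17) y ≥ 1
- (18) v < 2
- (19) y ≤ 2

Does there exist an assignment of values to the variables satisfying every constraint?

Unsatisfiable

Constraints 3, 5, 6, 7, 17, and 19 confine each of y, x, z to the 2 values {1, 2}.
Constraint 11 requires all 3 of them to be distinct, but only 2 values are available — impossible by the pigeonhole principle.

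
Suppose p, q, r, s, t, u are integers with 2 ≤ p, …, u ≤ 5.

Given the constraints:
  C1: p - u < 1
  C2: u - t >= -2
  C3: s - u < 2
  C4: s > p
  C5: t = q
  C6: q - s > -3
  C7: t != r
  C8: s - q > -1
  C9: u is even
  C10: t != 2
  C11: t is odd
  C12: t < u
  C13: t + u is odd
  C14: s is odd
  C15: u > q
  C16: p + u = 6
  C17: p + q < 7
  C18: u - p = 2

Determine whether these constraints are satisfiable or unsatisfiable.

Satisfiable

Take p = 2, q = 3, r = 2, s = 3, t = 3, u = 4. Then constraint 1: p - u = -2; constraint 2: u - t = 1; constraint 3: s - u = -1, and every other listed constraint is also met.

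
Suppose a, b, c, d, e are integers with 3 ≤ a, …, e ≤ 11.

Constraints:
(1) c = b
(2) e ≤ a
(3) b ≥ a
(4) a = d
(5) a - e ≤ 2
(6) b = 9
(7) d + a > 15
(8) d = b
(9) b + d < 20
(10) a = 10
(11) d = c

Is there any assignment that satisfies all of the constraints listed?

Unsatisfiable

Constraint 10 fixes a = 10 and constraint 6 fixes b = 9. Constraints 1, 4, and 11 give a = d = c = b, so a = b. But 10 ≠ 9 — contradiction.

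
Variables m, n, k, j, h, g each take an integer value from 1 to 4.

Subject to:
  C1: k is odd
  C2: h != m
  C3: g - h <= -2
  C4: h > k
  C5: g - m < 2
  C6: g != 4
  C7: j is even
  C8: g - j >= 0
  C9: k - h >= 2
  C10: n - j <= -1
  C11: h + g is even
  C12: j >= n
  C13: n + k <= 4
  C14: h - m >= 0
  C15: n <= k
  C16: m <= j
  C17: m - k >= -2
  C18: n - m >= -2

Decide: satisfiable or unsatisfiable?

Unsatisfiable

Constraints 3, 8, 9, 10, 17, and 18 give j − n ≥ 1, n − m ≥ -2, m − k ≥ -2, k − h ≥ 2, h − g ≥ 2, g − j ≥ 0.
Adding all 6 inequalities: the left sides telescope to 0, and the right sides sum to 1 + (-2) + (-2) + 2 + 2 + 0 = 1. So 0 ≥ 1, which is false.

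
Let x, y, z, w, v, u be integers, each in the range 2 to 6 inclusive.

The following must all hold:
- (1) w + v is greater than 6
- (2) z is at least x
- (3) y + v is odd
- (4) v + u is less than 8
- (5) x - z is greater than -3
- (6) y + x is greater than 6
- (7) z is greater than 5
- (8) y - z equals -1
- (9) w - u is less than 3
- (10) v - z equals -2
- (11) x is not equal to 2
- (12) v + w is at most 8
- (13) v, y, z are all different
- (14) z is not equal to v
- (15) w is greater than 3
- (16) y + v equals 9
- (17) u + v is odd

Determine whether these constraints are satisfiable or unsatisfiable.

Satisfiable

Setting (x, y, z, w, v, u) = (4, 5, 6, 4, 4, 3) satisfies everything: constraint 1: w + v = 8; constraint 4: v + u = 7, and the others follow.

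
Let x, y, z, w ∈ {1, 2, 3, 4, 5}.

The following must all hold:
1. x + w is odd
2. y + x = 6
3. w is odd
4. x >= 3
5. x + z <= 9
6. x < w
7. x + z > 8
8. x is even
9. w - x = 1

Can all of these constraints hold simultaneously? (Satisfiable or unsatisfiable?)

Satisfiable

One satisfying assignment is x = 4, y = 2, z = 5, w = 5.
For the less obvious constraints — constraint 2: y + x = 6; constraint 5: x + z = 9 — and the others hold by inspection.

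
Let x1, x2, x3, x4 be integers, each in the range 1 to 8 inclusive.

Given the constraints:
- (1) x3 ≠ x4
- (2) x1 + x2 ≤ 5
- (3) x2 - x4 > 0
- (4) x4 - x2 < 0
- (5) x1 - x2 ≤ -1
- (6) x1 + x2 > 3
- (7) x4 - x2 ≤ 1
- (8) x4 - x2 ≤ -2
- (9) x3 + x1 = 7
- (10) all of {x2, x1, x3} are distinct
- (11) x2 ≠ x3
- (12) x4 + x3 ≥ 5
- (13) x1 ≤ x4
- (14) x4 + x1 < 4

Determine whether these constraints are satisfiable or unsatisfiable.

Setting (x1, x2, x3, x4) = (1, 3, 6, 1) satisfies everything: constraint 2: x1 + x2 = 4; constraint 3: x2 - x4 = 2; constraint 4: x4 - x2 = -2, and the others follow.

Satisfiable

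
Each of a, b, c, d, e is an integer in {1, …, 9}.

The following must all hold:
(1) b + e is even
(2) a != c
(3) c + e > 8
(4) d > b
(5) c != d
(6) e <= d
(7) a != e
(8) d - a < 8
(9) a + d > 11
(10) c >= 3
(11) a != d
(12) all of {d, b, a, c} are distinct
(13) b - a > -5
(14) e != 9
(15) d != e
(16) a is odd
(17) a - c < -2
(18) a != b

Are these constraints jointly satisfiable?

Try a = 3, b = 1, c = 8, d = 9, e = 1.
Check constraint 3: c + e = 9; constraint 8: d - a = 6. The remaining constraints are straightforward to verify.

Satisfiable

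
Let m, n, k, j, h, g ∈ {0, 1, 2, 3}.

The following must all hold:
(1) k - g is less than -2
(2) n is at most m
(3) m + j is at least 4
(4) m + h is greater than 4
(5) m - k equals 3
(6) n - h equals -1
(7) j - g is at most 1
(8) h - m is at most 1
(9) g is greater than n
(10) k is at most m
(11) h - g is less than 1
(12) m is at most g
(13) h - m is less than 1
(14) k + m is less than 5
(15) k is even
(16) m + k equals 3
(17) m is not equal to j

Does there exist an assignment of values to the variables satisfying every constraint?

Satisfiable

Setting (m, n, k, j, h, g) = (3, 1, 0, 1, 2, 3) satisfies everything: constraint 1: k - g = -3; constraint 3: m + j = 4; constraint 4: m + h = 5, and the others follow.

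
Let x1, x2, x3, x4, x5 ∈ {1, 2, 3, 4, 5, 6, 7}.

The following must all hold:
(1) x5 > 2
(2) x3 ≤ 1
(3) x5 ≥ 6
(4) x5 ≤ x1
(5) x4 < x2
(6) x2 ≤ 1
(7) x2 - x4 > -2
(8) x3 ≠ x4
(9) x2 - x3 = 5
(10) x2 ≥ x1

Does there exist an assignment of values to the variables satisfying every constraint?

From constraints 3 and 4: x1 ≥ x5 and x5 ≥ 6, so x1 ≥ 6. From constraints 6 and 10: x1 ≤ x2 and x2 ≤ 1, so x1 ≤ 1. But 1 < 6, so no value of x1 works.

Unsatisfiable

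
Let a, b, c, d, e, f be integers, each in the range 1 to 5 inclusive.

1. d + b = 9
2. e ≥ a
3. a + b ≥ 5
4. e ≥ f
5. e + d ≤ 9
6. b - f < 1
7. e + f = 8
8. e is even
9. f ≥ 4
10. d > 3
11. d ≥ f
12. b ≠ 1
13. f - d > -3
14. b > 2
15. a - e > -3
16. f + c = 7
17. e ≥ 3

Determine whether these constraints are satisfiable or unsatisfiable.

Setting (a, b, c, d, e, f) = (4, 4, 3, 5, 4, 4) satisfies everything: constraint 1: d + b = 9; constraint 3: a + b = 8, and the others follow.

Satisfiable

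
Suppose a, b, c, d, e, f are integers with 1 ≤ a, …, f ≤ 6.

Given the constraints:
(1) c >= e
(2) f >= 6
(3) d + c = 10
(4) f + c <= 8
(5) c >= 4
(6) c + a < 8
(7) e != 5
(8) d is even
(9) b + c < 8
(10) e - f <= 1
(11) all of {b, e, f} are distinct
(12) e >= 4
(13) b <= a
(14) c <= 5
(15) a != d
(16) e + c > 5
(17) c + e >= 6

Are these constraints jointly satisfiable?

Unsatisfiable

From constraint 2: f ≥ 6. From constraints 1 and 12: c ≥ e ≥ 4. Hence f + c ≥ 10. But constraint 4 requires f + c ≤ 8, and 8 < 10. Contradiction.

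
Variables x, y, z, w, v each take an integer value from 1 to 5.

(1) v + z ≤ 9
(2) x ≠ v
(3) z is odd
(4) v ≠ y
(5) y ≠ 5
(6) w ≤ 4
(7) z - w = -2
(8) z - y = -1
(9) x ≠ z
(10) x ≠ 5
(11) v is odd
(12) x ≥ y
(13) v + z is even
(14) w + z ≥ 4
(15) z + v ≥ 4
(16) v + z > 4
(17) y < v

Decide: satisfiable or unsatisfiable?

Try x = 2, y = 2, z = 1, w = 3, v = 5.
Check constraint 1: v + z = 6; constraint 7: z - w = -2; constraint 8: z - y = -1. The remaining constraints are straightforward to verify.

Satisfiable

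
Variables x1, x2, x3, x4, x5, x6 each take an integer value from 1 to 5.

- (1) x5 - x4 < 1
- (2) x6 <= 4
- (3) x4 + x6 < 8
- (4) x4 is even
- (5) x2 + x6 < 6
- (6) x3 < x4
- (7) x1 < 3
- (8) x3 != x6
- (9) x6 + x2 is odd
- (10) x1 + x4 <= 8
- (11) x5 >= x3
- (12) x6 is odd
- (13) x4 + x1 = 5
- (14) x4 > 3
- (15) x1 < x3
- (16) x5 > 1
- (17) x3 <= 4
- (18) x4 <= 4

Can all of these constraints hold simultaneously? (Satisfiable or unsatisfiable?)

Satisfiable

The assignment x1 = 1, x2 = 2, x3 = 2, x4 = 4, x5 = 2, x6 = 1 works:
  constraint 1 holds since x5 - x4 = -2.
  constraint 3 holds since x4 + x6 = 5.
The rest check out directly.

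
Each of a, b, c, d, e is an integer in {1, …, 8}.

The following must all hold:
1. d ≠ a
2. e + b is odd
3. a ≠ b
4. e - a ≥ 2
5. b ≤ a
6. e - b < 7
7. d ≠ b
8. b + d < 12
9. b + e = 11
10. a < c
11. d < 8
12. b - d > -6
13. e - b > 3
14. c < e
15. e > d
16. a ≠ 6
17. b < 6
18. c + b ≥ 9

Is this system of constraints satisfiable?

Satisfiable

Take a = 5, b = 3, c = 6, d = 6, e = 8. Then constraint 4: e - a = 3; constraint 6: e - b = 5; constraint 8: b + d = 9, and every other listed constraint is also met.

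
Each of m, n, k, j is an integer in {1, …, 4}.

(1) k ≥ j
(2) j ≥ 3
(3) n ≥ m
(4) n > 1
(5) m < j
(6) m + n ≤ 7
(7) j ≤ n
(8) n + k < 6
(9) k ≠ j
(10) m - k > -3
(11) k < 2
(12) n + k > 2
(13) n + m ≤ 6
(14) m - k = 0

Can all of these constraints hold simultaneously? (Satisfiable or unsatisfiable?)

Unsatisfiable

From constraints 1 and 2: k ≥ j and j ≥ 3, so k ≥ 3. From constraint 11: k ≤ 1. But 1 < 3, so no value of k works.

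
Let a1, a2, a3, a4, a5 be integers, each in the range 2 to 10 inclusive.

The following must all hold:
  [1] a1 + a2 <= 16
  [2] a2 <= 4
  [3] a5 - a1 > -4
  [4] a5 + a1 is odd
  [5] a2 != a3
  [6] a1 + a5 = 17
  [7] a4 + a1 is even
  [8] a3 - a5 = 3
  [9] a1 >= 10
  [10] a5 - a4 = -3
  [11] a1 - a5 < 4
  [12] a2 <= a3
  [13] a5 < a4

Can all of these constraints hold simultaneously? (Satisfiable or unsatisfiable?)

Satisfiable

One satisfying assignment is a1 = 10, a2 = 4, a3 = 10, a4 = 10, a5 = 7.
For the less obvious constraints — constraint 1: a1 + a2 = 14; constraint 3: a5 - a1 = -3 — and the others hold by inspection.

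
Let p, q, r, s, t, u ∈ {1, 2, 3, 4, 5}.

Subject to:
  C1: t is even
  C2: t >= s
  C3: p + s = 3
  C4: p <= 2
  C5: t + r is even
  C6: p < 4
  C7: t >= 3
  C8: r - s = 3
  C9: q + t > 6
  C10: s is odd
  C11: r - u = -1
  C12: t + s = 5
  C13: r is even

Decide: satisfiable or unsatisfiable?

Take p = 2, q = 4, r = 4, s = 1, t = 4, u = 5. Then constraint 3: p + s = 3; constraint 8: r - s = 3, and every other listed constraint is also met.

Satisfiable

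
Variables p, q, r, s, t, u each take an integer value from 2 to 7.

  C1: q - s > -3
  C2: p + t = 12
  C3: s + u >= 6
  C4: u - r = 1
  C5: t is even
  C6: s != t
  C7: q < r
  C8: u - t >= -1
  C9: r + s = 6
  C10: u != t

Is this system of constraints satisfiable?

Satisfiable

One satisfying assignment is p = 6, q = 2, r = 4, s = 2, t = 6, u = 5.
For the less obvious constraints — constraint 1: q - s = 0; constraint 2: p + t = 12 — and the others hold by inspection.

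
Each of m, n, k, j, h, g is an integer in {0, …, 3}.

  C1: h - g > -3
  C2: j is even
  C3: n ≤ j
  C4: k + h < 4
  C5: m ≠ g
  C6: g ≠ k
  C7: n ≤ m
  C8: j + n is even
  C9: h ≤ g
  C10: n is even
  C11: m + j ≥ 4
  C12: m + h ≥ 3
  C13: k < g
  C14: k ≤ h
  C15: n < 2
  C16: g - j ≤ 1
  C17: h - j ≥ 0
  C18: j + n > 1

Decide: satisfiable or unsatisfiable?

Take m = 3, n = 0, k = 0, j = 2, h = 2, g = 2. Then constraint 1: h - g = 0; constraint 4: k + h = 2, and every other listed constraint is also met.

Satisfiable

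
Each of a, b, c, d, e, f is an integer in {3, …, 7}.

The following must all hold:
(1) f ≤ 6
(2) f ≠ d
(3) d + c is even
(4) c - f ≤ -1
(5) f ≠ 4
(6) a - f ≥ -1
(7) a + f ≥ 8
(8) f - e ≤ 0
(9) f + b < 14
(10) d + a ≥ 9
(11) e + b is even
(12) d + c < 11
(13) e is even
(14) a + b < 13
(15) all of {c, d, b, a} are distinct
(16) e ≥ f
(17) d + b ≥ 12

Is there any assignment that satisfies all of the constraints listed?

The assignment a = 5, b = 6, c = 3, d = 7, e = 6, f = 5 works:
  constraint 4 holds since c - f = -2.
  constraint 6 holds since a - f = 0.
The rest check out directly.

Satisfiable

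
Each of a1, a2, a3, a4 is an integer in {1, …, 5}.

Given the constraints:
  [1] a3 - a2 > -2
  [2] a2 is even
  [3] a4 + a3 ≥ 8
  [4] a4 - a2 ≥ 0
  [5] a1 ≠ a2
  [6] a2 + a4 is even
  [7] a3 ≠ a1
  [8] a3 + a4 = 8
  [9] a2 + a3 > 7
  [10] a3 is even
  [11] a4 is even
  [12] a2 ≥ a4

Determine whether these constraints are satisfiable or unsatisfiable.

Try a1 = 2, a2 = 4, a3 = 4, a4 = 4.
Check constraint 1: a3 - a2 = 0; constraint 3: a4 + a3 = 8. The remaining constraints are straightforward to verify.

Satisfiable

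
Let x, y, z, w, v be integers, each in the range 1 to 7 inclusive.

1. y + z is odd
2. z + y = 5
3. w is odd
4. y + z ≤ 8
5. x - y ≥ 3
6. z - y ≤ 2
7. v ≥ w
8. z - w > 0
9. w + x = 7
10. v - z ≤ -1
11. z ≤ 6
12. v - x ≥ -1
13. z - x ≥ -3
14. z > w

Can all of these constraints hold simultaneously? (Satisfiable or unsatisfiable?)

Unsatisfiable

Constraints 5, 6, 10, and 12 give v − x ≥ -1, x − y ≥ 3, y − z ≥ -2, z − v ≥ 1.
Adding all 4 inequalities: the left sides telescope to 0, and the right sides sum to (-1) + 3 + (-2) + 1 = 1. So 0 ≥ 1, which is false.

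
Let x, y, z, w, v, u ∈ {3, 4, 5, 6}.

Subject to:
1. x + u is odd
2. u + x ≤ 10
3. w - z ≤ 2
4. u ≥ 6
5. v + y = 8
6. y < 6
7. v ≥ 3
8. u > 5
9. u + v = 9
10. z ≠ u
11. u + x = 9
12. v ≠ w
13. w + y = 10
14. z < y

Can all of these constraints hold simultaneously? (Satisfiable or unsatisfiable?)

Satisfiable

Take x = 3, y = 5, z = 3, w = 5, v = 3, u = 6. Then constraint 2: u + x = 9; constraint 3: w - z = 2; constraint 5: v + y = 8, and every other listed constraint is also met.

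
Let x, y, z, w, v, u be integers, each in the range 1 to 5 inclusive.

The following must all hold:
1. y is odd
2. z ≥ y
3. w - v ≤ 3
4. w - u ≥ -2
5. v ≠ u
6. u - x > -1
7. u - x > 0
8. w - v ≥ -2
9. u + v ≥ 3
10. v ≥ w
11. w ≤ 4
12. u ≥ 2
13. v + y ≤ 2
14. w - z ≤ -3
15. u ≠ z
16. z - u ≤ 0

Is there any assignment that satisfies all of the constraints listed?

Constraints 4, 14, and 16 give z − w ≥ 3, w − u ≥ -2, u − z ≥ 0.
Adding all 3 inequalities: the left sides telescope to 0, and the right sides sum to 3 + (-2) + 0 = 1. So 0 ≥ 1, which is false.

Unsatisfiable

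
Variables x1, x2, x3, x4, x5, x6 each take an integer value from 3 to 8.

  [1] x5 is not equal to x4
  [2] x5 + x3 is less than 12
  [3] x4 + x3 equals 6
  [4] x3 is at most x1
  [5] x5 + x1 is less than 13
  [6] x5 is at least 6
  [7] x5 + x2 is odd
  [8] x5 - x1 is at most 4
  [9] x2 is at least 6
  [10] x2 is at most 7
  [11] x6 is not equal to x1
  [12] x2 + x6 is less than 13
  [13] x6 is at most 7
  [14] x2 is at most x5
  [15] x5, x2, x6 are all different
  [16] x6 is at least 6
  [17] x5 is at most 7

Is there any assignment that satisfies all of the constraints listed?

Unsatisfiable

Constraints 6, 9, 10, 13, 16, and 17 confine each of x5, x2, x6 to the 2 values {6, 7}.
Constraint 15 requires all 3 of them to be distinct, but only 2 values are available — impossible by the pigeonhole principle.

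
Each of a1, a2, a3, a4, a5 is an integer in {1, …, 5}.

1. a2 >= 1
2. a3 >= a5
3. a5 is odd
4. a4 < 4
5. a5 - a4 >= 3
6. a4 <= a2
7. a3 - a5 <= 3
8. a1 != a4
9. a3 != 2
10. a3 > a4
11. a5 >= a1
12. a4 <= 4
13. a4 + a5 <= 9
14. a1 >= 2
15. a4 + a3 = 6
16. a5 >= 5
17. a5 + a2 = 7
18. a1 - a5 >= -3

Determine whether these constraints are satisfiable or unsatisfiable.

Satisfiable

Try a1 = 2, a2 = 2, a3 = 5, a4 = 1, a5 = 5.
Check constraint 5: a5 - a4 = 4; constraint 7: a3 - a5 = 0; constraint 13: a4 + a5 = 6. The remaining constraints are straightforward to verify.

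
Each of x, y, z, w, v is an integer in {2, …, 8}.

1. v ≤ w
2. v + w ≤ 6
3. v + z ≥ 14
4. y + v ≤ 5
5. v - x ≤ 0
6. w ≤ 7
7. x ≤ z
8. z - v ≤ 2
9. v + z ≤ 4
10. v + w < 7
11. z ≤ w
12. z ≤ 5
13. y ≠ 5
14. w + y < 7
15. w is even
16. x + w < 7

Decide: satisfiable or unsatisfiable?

From constraints 1 and 6: v ≤ w ≤ 7. From constraint 12: z ≤ 5. Hence v + z ≤ 12. But constraint 3 requires v + z ≥ 14, and 14 > 12. Contradiction.

Unsatisfiable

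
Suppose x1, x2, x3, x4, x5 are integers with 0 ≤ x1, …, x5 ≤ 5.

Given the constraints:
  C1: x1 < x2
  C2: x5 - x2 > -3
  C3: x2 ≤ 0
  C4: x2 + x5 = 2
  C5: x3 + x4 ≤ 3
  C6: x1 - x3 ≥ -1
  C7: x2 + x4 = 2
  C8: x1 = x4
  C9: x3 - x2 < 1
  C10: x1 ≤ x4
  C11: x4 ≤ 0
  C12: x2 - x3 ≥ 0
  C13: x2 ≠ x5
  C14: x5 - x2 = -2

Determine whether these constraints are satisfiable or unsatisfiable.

From constraint 3: x2 ≤ 0. From constraint 11: x4 ≤ 0. Hence x2 + x4 ≤ 0. But constraint 7 requires x2 + x4 = 2, and 2 > 0. Contradiction.

Unsatisfiable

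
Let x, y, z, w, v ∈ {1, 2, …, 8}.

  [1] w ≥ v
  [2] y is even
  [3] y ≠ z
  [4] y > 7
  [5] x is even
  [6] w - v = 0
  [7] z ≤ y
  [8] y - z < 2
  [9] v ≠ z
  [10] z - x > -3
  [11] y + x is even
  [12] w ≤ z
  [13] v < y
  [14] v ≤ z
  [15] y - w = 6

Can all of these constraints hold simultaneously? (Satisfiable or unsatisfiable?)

Take x = 8, y = 8, z = 7, w = 2, v = 2. Then constraint 6: w - v = 0; constraint 8: y - z = 1; constraint 10: z - x = -1, and every other listed constraint is also met.

Satisfiable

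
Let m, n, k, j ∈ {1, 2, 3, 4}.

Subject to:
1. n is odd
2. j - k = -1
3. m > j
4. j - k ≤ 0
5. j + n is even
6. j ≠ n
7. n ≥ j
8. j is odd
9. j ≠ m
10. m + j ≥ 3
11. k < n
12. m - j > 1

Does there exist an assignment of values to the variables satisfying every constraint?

One satisfying assignment is m = 4, n = 3, k = 2, j = 1.
For the less obvious constraints — constraint 2: j - k = -1; constraint 4: j - k = -1 — and the others hold by inspection.

Satisfiable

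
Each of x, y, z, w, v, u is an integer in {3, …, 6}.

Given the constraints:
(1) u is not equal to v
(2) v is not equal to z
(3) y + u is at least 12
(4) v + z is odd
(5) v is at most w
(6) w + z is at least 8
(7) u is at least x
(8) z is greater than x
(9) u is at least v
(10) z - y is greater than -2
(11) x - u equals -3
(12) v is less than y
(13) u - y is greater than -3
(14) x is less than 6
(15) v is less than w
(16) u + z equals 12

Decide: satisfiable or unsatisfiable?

Satisfiable

Take x = 3, y = 6, z = 6, w = 4, v = 3, u = 6. Then constraint 3: y + u = 12; constraint 6: w + z = 10, and every other listed constraint is also met.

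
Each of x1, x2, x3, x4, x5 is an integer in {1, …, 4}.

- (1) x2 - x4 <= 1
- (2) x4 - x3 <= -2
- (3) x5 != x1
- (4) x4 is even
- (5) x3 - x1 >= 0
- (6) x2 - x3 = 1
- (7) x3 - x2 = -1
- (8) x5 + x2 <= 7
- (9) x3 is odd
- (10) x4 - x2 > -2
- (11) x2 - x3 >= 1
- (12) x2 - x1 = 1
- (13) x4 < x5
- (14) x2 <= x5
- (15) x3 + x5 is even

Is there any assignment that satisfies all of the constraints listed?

Constraints 1, 2, and 11 give x3 − x4 ≥ 2, x4 − x2 ≥ -1, x2 − x3 ≥ 1.
Adding all 3 inequalities: the left sides telescope to 0, and the right sides sum to 2 + (-1) + 1 = 2. So 0 ≥ 2, which is false.

Unsatisfiable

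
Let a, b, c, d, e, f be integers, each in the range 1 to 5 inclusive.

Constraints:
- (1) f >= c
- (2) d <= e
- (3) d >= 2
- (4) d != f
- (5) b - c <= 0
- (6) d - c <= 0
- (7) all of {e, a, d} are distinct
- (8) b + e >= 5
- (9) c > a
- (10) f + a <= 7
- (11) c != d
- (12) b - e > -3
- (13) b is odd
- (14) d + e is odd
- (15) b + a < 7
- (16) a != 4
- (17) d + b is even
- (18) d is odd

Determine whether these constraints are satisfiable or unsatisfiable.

Try a = 1, b = 3, c = 4, d = 3, e = 4, f = 4.
Check constraint 5: b - c = -1; constraint 6: d - c = -1. The remaining constraints are straightforward to verify.

Satisfiable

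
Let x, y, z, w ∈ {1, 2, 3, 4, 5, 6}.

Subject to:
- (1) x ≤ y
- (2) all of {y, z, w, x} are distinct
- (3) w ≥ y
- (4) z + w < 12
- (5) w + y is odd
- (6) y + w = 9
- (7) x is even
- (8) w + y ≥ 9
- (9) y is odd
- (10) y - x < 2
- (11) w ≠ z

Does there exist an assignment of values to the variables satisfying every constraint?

One satisfying assignment is x = 2, y = 3, z = 4, w = 6.
For the less obvious constraints — constraint 4: z + w = 10; constraint 6: y + w = 9 — and the others hold by inspection.

Satisfiable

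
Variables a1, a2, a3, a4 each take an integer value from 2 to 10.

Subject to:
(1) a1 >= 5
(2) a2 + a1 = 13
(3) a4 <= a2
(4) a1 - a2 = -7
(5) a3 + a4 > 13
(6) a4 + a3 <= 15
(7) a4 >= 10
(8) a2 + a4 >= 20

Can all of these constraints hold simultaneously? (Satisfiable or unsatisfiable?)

Unsatisfiable

From constraints 3 and 7: a2 ≥ a4 ≥ 10. From constraint 1: a1 ≥ 5. Hence a2 + a1 ≥ 15. But constraint 2 requires a2 + a1 = 13, and 13 < 15. Contradiction.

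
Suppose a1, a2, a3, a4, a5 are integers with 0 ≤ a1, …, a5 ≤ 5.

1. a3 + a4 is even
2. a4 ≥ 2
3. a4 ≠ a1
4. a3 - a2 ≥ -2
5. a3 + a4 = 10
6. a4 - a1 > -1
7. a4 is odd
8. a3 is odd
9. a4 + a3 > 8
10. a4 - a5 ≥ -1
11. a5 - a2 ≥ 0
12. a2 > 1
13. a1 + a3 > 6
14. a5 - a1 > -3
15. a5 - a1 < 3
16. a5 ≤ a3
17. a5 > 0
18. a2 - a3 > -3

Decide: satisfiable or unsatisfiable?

Satisfiable

Take a1 = 4, a2 = 4, a3 = 5, a4 = 5, a5 = 4. Then constraint 4: a3 - a2 = 1; constraint 5: a3 + a4 = 10, and every other listed constraint is also met.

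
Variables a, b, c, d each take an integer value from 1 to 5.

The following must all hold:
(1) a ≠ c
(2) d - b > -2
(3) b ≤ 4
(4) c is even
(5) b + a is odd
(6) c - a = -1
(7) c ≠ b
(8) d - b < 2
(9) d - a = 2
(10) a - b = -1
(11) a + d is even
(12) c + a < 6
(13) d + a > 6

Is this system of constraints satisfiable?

Satisfiable

Setting (a, b, c, d) = (3, 4, 2, 5) satisfies everything: constraint 2: d - b = 1; constraint 6: c - a = -1, and the others follow.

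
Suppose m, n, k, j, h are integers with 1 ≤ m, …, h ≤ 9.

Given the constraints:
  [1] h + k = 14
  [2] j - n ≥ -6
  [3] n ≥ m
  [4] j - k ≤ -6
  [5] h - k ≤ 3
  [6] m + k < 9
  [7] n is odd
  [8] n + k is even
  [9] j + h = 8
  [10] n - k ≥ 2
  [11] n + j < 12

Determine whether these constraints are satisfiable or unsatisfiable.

Unsatisfiable

Constraints 2, 4, and 10 give k − j ≥ 6, j − n ≥ -6, n − k ≥ 2.
Adding all 3 inequalities: the left sides telescope to 0, and the right sides sum to 6 + (-6) + 2 = 2. So 0 ≥ 2, which is false.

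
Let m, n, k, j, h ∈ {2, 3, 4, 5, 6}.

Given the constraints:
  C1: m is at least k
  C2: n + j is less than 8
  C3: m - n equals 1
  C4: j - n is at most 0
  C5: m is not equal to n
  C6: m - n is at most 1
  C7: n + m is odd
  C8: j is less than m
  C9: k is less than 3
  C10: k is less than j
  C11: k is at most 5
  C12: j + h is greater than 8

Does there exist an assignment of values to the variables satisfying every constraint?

Satisfiable

One satisfying assignment is m = 4, n = 3, k = 2, j = 3, h = 6.
For the less obvious constraints — constraint 2: n + j = 6; constraint 3: m - n = 1 — and the others hold by inspection.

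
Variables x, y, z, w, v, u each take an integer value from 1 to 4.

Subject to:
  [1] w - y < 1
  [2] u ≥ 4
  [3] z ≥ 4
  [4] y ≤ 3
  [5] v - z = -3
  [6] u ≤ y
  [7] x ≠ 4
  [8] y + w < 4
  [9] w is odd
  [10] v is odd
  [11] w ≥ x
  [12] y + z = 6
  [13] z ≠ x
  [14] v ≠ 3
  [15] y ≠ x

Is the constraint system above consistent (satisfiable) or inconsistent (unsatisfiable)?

From constraints 2 and 6: y ≥ u ≥ 4. From constraint 3: z ≥ 4. Hence y + z ≥ 8. But constraint 12 requires y + z = 6, and 6 < 8. Contradiction.

Unsatisfiable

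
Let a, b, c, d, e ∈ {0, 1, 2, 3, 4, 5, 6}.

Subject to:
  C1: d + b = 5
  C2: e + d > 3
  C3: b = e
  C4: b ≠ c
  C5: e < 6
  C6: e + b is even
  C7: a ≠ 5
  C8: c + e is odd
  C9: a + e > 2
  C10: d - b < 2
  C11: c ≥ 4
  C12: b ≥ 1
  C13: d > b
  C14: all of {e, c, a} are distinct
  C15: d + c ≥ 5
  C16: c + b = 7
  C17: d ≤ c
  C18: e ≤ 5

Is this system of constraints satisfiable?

One satisfying assignment is a = 1, b = 2, c = 5, d = 3, e = 2.
For the less obvious constraints — constraint 1: d + b = 5; constraint 2: e + d = 5 — and the others hold by inspection.

Satisfiable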